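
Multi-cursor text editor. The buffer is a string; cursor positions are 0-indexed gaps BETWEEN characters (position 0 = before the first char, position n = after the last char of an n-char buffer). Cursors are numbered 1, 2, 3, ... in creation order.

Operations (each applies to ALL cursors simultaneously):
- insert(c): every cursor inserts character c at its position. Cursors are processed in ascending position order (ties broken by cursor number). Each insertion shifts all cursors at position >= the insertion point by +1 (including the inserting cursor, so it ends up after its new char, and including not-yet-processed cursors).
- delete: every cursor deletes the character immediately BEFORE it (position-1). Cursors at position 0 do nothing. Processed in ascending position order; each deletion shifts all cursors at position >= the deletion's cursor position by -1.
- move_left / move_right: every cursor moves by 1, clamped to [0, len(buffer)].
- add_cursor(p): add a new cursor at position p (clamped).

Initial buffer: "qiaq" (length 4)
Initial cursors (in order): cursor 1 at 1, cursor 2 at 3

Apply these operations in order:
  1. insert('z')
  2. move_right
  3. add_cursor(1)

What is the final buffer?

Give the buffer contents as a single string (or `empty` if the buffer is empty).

Answer: qziazq

Derivation:
After op 1 (insert('z')): buffer="qziazq" (len 6), cursors c1@2 c2@5, authorship .1..2.
After op 2 (move_right): buffer="qziazq" (len 6), cursors c1@3 c2@6, authorship .1..2.
After op 3 (add_cursor(1)): buffer="qziazq" (len 6), cursors c3@1 c1@3 c2@6, authorship .1..2.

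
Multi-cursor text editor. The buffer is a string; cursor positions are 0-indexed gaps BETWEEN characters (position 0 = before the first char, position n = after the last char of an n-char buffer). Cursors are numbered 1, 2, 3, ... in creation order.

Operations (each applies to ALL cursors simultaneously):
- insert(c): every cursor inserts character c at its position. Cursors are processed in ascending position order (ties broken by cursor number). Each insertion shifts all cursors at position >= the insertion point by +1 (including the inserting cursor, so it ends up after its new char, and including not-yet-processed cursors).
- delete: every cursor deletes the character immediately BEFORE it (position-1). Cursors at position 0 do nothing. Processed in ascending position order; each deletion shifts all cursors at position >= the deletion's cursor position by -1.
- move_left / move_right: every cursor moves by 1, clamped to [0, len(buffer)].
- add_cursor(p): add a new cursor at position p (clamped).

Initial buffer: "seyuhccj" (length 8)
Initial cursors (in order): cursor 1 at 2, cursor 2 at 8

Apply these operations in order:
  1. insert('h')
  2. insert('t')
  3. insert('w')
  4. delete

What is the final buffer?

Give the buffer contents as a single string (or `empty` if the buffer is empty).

Answer: sehtyuhccjht

Derivation:
After op 1 (insert('h')): buffer="sehyuhccjh" (len 10), cursors c1@3 c2@10, authorship ..1......2
After op 2 (insert('t')): buffer="sehtyuhccjht" (len 12), cursors c1@4 c2@12, authorship ..11......22
After op 3 (insert('w')): buffer="sehtwyuhccjhtw" (len 14), cursors c1@5 c2@14, authorship ..111......222
After op 4 (delete): buffer="sehtyuhccjht" (len 12), cursors c1@4 c2@12, authorship ..11......22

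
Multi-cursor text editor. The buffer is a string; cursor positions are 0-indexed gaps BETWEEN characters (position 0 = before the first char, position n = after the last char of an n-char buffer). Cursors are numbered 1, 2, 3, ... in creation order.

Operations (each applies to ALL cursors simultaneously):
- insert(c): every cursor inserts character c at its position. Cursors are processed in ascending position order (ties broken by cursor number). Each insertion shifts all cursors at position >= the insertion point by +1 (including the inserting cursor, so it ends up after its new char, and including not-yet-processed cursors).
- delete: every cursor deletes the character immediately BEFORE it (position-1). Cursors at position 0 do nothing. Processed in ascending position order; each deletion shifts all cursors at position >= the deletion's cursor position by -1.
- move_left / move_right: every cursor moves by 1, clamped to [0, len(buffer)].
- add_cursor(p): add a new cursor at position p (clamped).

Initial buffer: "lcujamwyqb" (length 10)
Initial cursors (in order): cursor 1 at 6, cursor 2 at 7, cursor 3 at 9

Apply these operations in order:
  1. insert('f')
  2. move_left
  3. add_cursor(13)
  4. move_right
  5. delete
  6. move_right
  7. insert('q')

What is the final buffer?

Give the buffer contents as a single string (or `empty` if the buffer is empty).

Answer: lcujamwqyqqqq

Derivation:
After op 1 (insert('f')): buffer="lcujamfwfyqfb" (len 13), cursors c1@7 c2@9 c3@12, authorship ......1.2..3.
After op 2 (move_left): buffer="lcujamfwfyqfb" (len 13), cursors c1@6 c2@8 c3@11, authorship ......1.2..3.
After op 3 (add_cursor(13)): buffer="lcujamfwfyqfb" (len 13), cursors c1@6 c2@8 c3@11 c4@13, authorship ......1.2..3.
After op 4 (move_right): buffer="lcujamfwfyqfb" (len 13), cursors c1@7 c2@9 c3@12 c4@13, authorship ......1.2..3.
After op 5 (delete): buffer="lcujamwyq" (len 9), cursors c1@6 c2@7 c3@9 c4@9, authorship .........
After op 6 (move_right): buffer="lcujamwyq" (len 9), cursors c1@7 c2@8 c3@9 c4@9, authorship .........
After op 7 (insert('q')): buffer="lcujamwqyqqqq" (len 13), cursors c1@8 c2@10 c3@13 c4@13, authorship .......1.2.34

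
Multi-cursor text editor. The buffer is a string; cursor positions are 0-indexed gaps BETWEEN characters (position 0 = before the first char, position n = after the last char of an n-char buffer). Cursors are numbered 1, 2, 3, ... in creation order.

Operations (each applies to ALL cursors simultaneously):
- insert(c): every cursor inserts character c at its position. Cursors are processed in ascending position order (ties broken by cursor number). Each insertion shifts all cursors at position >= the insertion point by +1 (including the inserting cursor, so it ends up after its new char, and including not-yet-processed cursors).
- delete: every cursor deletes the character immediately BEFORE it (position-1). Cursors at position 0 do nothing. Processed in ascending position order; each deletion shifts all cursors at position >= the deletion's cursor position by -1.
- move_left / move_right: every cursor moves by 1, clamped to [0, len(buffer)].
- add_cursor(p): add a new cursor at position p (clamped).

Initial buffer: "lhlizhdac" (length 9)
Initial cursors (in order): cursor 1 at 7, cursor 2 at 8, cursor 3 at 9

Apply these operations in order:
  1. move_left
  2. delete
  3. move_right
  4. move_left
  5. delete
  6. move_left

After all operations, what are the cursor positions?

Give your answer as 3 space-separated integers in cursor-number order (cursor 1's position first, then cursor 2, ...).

Answer: 1 1 1

Derivation:
After op 1 (move_left): buffer="lhlizhdac" (len 9), cursors c1@6 c2@7 c3@8, authorship .........
After op 2 (delete): buffer="lhlizc" (len 6), cursors c1@5 c2@5 c3@5, authorship ......
After op 3 (move_right): buffer="lhlizc" (len 6), cursors c1@6 c2@6 c3@6, authorship ......
After op 4 (move_left): buffer="lhlizc" (len 6), cursors c1@5 c2@5 c3@5, authorship ......
After op 5 (delete): buffer="lhc" (len 3), cursors c1@2 c2@2 c3@2, authorship ...
After op 6 (move_left): buffer="lhc" (len 3), cursors c1@1 c2@1 c3@1, authorship ...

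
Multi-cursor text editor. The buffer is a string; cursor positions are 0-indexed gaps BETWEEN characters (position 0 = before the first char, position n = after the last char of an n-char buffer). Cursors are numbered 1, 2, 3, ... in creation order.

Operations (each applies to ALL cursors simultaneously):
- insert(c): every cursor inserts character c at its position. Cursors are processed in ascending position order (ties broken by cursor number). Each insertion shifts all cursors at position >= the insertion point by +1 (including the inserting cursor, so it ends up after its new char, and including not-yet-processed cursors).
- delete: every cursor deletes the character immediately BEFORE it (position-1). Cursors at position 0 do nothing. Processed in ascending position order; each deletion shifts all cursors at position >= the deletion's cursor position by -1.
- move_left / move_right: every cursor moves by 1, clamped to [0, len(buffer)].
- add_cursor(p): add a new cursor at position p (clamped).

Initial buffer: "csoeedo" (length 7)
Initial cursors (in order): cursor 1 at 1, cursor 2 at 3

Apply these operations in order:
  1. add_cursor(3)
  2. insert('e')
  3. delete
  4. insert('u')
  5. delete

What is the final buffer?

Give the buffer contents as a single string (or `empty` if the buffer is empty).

After op 1 (add_cursor(3)): buffer="csoeedo" (len 7), cursors c1@1 c2@3 c3@3, authorship .......
After op 2 (insert('e')): buffer="cesoeeeedo" (len 10), cursors c1@2 c2@6 c3@6, authorship .1..23....
After op 3 (delete): buffer="csoeedo" (len 7), cursors c1@1 c2@3 c3@3, authorship .......
After op 4 (insert('u')): buffer="cusouueedo" (len 10), cursors c1@2 c2@6 c3@6, authorship .1..23....
After op 5 (delete): buffer="csoeedo" (len 7), cursors c1@1 c2@3 c3@3, authorship .......

Answer: csoeedo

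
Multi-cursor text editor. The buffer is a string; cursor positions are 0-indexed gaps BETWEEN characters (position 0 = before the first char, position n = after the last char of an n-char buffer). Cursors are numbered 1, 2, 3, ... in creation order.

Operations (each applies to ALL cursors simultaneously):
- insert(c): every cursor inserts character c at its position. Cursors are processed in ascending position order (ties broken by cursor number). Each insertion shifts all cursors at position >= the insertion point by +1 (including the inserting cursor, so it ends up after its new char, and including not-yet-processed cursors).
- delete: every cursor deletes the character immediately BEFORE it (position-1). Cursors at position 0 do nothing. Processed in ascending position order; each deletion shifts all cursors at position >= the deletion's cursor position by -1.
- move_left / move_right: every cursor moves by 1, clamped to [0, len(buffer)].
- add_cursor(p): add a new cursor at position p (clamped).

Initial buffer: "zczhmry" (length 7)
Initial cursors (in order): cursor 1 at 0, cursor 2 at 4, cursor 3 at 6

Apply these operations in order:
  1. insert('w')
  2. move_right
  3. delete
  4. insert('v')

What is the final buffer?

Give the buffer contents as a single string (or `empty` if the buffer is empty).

Answer: wvczhwvrwv

Derivation:
After op 1 (insert('w')): buffer="wzczhwmrwy" (len 10), cursors c1@1 c2@6 c3@9, authorship 1....2..3.
After op 2 (move_right): buffer="wzczhwmrwy" (len 10), cursors c1@2 c2@7 c3@10, authorship 1....2..3.
After op 3 (delete): buffer="wczhwrw" (len 7), cursors c1@1 c2@5 c3@7, authorship 1...2.3
After op 4 (insert('v')): buffer="wvczhwvrwv" (len 10), cursors c1@2 c2@7 c3@10, authorship 11...22.33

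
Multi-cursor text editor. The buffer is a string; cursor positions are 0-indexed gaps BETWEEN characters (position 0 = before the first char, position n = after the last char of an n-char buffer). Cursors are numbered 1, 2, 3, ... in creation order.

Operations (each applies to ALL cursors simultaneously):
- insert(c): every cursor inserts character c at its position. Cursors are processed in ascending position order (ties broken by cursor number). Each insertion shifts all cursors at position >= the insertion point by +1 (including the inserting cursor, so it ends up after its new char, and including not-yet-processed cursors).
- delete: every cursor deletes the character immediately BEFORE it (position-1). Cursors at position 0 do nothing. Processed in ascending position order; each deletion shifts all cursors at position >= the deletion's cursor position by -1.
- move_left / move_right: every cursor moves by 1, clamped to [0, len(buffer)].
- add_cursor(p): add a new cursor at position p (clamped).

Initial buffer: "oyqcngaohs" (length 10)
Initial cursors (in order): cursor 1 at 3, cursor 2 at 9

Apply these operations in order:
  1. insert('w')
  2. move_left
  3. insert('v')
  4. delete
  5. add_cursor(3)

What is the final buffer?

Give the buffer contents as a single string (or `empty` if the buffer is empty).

Answer: oyqwcngaohws

Derivation:
After op 1 (insert('w')): buffer="oyqwcngaohws" (len 12), cursors c1@4 c2@11, authorship ...1......2.
After op 2 (move_left): buffer="oyqwcngaohws" (len 12), cursors c1@3 c2@10, authorship ...1......2.
After op 3 (insert('v')): buffer="oyqvwcngaohvws" (len 14), cursors c1@4 c2@12, authorship ...11......22.
After op 4 (delete): buffer="oyqwcngaohws" (len 12), cursors c1@3 c2@10, authorship ...1......2.
After op 5 (add_cursor(3)): buffer="oyqwcngaohws" (len 12), cursors c1@3 c3@3 c2@10, authorship ...1......2.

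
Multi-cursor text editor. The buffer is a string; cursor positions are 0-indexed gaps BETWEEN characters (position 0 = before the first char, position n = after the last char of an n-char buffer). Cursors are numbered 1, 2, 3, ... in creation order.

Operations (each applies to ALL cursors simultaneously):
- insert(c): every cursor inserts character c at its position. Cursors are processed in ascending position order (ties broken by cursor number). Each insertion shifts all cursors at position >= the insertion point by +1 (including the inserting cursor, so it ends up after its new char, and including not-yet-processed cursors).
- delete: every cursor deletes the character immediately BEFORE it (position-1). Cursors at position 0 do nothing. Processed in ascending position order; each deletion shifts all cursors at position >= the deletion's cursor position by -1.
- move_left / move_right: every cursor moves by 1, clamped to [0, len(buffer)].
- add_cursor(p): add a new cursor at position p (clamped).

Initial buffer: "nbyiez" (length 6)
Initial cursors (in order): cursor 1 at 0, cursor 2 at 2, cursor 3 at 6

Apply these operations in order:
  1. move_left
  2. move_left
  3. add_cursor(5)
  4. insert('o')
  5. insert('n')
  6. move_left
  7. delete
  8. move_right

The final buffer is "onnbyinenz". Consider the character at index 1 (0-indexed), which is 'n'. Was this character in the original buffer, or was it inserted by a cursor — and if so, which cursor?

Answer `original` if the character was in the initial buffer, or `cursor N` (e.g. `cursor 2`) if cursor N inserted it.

Answer: cursor 2

Derivation:
After op 1 (move_left): buffer="nbyiez" (len 6), cursors c1@0 c2@1 c3@5, authorship ......
After op 2 (move_left): buffer="nbyiez" (len 6), cursors c1@0 c2@0 c3@4, authorship ......
After op 3 (add_cursor(5)): buffer="nbyiez" (len 6), cursors c1@0 c2@0 c3@4 c4@5, authorship ......
After op 4 (insert('o')): buffer="oonbyioeoz" (len 10), cursors c1@2 c2@2 c3@7 c4@9, authorship 12....3.4.
After op 5 (insert('n')): buffer="oonnnbyioneonz" (len 14), cursors c1@4 c2@4 c3@10 c4@13, authorship 1212....33.44.
After op 6 (move_left): buffer="oonnnbyioneonz" (len 14), cursors c1@3 c2@3 c3@9 c4@12, authorship 1212....33.44.
After op 7 (delete): buffer="onnbyinenz" (len 10), cursors c1@1 c2@1 c3@6 c4@8, authorship 12....3.4.
After op 8 (move_right): buffer="onnbyinenz" (len 10), cursors c1@2 c2@2 c3@7 c4@9, authorship 12....3.4.
Authorship (.=original, N=cursor N): 1 2 . . . . 3 . 4 .
Index 1: author = 2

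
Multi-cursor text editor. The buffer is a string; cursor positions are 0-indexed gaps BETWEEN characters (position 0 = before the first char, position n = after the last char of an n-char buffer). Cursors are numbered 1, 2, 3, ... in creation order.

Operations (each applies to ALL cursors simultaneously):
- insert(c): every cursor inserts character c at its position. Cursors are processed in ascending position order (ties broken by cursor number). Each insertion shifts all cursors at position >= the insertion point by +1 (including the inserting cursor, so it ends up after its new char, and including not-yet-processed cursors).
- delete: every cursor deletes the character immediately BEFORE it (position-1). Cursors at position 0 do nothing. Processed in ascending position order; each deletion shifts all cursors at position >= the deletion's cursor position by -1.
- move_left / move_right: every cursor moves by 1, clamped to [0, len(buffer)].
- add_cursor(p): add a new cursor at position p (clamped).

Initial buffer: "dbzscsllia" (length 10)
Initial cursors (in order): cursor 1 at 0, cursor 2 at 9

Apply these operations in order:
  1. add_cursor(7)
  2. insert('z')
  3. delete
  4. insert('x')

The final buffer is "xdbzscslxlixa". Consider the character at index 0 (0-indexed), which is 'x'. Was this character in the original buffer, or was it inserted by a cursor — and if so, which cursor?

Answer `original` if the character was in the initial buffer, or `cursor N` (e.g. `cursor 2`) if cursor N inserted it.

Answer: cursor 1

Derivation:
After op 1 (add_cursor(7)): buffer="dbzscsllia" (len 10), cursors c1@0 c3@7 c2@9, authorship ..........
After op 2 (insert('z')): buffer="zdbzscslzliza" (len 13), cursors c1@1 c3@9 c2@12, authorship 1.......3..2.
After op 3 (delete): buffer="dbzscsllia" (len 10), cursors c1@0 c3@7 c2@9, authorship ..........
After op 4 (insert('x')): buffer="xdbzscslxlixa" (len 13), cursors c1@1 c3@9 c2@12, authorship 1.......3..2.
Authorship (.=original, N=cursor N): 1 . . . . . . . 3 . . 2 .
Index 0: author = 1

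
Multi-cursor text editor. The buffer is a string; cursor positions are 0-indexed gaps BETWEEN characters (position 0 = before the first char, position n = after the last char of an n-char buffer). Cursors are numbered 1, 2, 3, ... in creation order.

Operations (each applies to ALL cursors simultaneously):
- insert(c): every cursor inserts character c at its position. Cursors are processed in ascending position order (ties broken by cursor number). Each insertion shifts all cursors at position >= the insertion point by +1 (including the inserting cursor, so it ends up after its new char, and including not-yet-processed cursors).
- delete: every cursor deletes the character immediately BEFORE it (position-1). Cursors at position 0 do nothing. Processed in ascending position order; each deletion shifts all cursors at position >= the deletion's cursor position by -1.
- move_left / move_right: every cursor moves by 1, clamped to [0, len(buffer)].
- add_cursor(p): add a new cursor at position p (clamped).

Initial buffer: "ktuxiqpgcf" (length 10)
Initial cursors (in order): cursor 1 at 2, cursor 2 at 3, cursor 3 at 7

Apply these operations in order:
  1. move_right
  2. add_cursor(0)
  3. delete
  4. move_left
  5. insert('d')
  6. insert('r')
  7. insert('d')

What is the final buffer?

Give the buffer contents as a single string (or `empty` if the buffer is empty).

Answer: drdkddrrddtiqdrdpcf

Derivation:
After op 1 (move_right): buffer="ktuxiqpgcf" (len 10), cursors c1@3 c2@4 c3@8, authorship ..........
After op 2 (add_cursor(0)): buffer="ktuxiqpgcf" (len 10), cursors c4@0 c1@3 c2@4 c3@8, authorship ..........
After op 3 (delete): buffer="ktiqpcf" (len 7), cursors c4@0 c1@2 c2@2 c3@5, authorship .......
After op 4 (move_left): buffer="ktiqpcf" (len 7), cursors c4@0 c1@1 c2@1 c3@4, authorship .......
After op 5 (insert('d')): buffer="dkddtiqdpcf" (len 11), cursors c4@1 c1@4 c2@4 c3@8, authorship 4.12...3...
After op 6 (insert('r')): buffer="drkddrrtiqdrpcf" (len 15), cursors c4@2 c1@7 c2@7 c3@12, authorship 44.1212...33...
After op 7 (insert('d')): buffer="drdkddrrddtiqdrdpcf" (len 19), cursors c4@3 c1@10 c2@10 c3@16, authorship 444.121212...333...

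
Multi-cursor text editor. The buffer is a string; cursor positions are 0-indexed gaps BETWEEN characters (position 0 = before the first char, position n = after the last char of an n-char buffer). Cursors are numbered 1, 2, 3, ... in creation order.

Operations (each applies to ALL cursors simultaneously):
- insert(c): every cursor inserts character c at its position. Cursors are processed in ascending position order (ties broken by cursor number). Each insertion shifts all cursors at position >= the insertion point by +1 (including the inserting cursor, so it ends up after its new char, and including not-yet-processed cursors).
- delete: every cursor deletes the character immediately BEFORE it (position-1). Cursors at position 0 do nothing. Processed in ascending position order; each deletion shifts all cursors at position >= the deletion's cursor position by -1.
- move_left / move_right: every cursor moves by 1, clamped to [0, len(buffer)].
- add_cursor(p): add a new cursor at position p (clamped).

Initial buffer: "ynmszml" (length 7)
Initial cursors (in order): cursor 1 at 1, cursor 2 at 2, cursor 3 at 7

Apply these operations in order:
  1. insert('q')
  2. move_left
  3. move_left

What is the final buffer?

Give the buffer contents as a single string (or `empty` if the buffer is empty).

Answer: yqnqmszmlq

Derivation:
After op 1 (insert('q')): buffer="yqnqmszmlq" (len 10), cursors c1@2 c2@4 c3@10, authorship .1.2.....3
After op 2 (move_left): buffer="yqnqmszmlq" (len 10), cursors c1@1 c2@3 c3@9, authorship .1.2.....3
After op 3 (move_left): buffer="yqnqmszmlq" (len 10), cursors c1@0 c2@2 c3@8, authorship .1.2.....3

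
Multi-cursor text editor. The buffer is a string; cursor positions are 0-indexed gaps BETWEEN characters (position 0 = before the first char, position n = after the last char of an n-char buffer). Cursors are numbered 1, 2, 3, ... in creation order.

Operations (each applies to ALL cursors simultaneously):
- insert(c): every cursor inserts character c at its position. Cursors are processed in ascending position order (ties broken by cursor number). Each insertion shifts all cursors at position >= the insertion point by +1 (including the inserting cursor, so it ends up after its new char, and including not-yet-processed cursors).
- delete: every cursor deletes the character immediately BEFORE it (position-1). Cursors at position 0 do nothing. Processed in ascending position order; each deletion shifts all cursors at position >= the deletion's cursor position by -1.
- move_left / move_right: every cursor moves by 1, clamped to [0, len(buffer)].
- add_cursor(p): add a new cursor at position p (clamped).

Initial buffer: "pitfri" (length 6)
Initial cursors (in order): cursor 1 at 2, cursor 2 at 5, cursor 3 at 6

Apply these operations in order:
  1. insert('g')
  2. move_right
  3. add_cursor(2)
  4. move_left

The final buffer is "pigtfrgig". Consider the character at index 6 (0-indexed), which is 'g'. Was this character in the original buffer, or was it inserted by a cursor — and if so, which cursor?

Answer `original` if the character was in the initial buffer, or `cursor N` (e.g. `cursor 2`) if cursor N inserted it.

After op 1 (insert('g')): buffer="pigtfrgig" (len 9), cursors c1@3 c2@7 c3@9, authorship ..1...2.3
After op 2 (move_right): buffer="pigtfrgig" (len 9), cursors c1@4 c2@8 c3@9, authorship ..1...2.3
After op 3 (add_cursor(2)): buffer="pigtfrgig" (len 9), cursors c4@2 c1@4 c2@8 c3@9, authorship ..1...2.3
After op 4 (move_left): buffer="pigtfrgig" (len 9), cursors c4@1 c1@3 c2@7 c3@8, authorship ..1...2.3
Authorship (.=original, N=cursor N): . . 1 . . . 2 . 3
Index 6: author = 2

Answer: cursor 2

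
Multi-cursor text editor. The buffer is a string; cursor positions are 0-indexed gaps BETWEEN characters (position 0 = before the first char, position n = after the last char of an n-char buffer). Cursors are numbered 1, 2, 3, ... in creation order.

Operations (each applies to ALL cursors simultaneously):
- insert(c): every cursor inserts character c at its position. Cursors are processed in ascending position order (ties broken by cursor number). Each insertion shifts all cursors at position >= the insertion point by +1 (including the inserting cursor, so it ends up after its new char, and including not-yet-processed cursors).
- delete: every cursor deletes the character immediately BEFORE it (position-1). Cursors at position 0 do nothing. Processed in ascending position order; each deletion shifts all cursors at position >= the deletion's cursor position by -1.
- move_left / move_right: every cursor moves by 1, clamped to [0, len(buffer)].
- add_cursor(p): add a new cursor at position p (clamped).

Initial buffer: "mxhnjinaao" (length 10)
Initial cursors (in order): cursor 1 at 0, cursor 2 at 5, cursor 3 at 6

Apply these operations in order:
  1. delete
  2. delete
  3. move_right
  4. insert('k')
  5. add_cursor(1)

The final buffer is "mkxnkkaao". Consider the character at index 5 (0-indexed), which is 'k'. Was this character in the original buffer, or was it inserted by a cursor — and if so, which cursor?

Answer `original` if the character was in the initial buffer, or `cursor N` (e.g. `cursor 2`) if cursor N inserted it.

After op 1 (delete): buffer="mxhnnaao" (len 8), cursors c1@0 c2@4 c3@4, authorship ........
After op 2 (delete): buffer="mxnaao" (len 6), cursors c1@0 c2@2 c3@2, authorship ......
After op 3 (move_right): buffer="mxnaao" (len 6), cursors c1@1 c2@3 c3@3, authorship ......
After op 4 (insert('k')): buffer="mkxnkkaao" (len 9), cursors c1@2 c2@6 c3@6, authorship .1..23...
After op 5 (add_cursor(1)): buffer="mkxnkkaao" (len 9), cursors c4@1 c1@2 c2@6 c3@6, authorship .1..23...
Authorship (.=original, N=cursor N): . 1 . . 2 3 . . .
Index 5: author = 3

Answer: cursor 3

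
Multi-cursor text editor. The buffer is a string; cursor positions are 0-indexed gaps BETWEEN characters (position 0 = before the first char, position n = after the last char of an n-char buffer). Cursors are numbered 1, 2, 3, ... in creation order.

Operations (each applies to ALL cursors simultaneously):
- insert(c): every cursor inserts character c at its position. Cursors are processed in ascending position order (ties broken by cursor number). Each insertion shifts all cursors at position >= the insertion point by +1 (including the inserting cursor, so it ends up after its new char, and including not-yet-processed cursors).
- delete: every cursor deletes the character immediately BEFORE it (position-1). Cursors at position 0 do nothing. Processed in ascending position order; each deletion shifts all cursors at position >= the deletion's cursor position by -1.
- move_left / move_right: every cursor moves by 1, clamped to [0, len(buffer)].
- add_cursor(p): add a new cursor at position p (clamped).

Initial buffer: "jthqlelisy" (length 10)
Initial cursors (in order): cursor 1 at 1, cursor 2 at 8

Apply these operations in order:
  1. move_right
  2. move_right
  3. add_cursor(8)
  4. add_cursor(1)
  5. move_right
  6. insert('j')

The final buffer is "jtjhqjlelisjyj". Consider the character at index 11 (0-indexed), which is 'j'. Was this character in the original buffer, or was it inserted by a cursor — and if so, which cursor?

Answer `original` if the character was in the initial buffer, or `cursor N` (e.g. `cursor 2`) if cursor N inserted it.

Answer: cursor 3

Derivation:
After op 1 (move_right): buffer="jthqlelisy" (len 10), cursors c1@2 c2@9, authorship ..........
After op 2 (move_right): buffer="jthqlelisy" (len 10), cursors c1@3 c2@10, authorship ..........
After op 3 (add_cursor(8)): buffer="jthqlelisy" (len 10), cursors c1@3 c3@8 c2@10, authorship ..........
After op 4 (add_cursor(1)): buffer="jthqlelisy" (len 10), cursors c4@1 c1@3 c3@8 c2@10, authorship ..........
After op 5 (move_right): buffer="jthqlelisy" (len 10), cursors c4@2 c1@4 c3@9 c2@10, authorship ..........
After op 6 (insert('j')): buffer="jtjhqjlelisjyj" (len 14), cursors c4@3 c1@6 c3@12 c2@14, authorship ..4..1.....3.2
Authorship (.=original, N=cursor N): . . 4 . . 1 . . . . . 3 . 2
Index 11: author = 3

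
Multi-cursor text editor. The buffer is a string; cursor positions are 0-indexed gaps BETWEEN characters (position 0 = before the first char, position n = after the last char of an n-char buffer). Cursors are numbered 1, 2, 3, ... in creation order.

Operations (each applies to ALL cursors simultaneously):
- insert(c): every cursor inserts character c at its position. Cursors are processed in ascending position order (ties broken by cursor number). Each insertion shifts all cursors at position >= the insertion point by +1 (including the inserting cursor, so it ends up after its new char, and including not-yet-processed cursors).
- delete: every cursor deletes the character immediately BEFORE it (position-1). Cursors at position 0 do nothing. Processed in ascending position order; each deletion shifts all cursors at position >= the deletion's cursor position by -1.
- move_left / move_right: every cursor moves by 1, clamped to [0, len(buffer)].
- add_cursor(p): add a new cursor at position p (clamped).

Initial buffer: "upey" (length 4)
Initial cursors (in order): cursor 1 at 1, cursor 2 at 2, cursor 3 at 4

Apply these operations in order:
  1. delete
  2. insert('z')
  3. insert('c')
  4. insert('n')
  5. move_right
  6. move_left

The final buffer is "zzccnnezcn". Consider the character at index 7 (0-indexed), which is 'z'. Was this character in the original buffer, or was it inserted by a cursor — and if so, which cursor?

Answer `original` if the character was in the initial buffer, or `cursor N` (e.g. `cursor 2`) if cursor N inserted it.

After op 1 (delete): buffer="e" (len 1), cursors c1@0 c2@0 c3@1, authorship .
After op 2 (insert('z')): buffer="zzez" (len 4), cursors c1@2 c2@2 c3@4, authorship 12.3
After op 3 (insert('c')): buffer="zzccezc" (len 7), cursors c1@4 c2@4 c3@7, authorship 1212.33
After op 4 (insert('n')): buffer="zzccnnezcn" (len 10), cursors c1@6 c2@6 c3@10, authorship 121212.333
After op 5 (move_right): buffer="zzccnnezcn" (len 10), cursors c1@7 c2@7 c3@10, authorship 121212.333
After op 6 (move_left): buffer="zzccnnezcn" (len 10), cursors c1@6 c2@6 c3@9, authorship 121212.333
Authorship (.=original, N=cursor N): 1 2 1 2 1 2 . 3 3 3
Index 7: author = 3

Answer: cursor 3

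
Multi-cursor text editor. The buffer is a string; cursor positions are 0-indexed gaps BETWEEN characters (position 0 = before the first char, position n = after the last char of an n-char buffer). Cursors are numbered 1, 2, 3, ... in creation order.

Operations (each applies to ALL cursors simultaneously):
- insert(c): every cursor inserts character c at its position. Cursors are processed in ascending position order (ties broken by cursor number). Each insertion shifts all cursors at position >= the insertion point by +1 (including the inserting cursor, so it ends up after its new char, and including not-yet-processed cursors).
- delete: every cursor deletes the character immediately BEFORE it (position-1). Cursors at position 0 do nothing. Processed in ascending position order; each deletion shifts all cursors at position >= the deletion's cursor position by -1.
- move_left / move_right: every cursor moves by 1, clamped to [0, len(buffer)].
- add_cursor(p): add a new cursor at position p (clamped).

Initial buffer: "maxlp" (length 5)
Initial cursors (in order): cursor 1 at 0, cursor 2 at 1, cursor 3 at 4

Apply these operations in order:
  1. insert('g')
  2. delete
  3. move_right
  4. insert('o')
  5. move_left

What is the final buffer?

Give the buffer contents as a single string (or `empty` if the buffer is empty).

Answer: moaoxlpo

Derivation:
After op 1 (insert('g')): buffer="gmgaxlgp" (len 8), cursors c1@1 c2@3 c3@7, authorship 1.2...3.
After op 2 (delete): buffer="maxlp" (len 5), cursors c1@0 c2@1 c3@4, authorship .....
After op 3 (move_right): buffer="maxlp" (len 5), cursors c1@1 c2@2 c3@5, authorship .....
After op 4 (insert('o')): buffer="moaoxlpo" (len 8), cursors c1@2 c2@4 c3@8, authorship .1.2...3
After op 5 (move_left): buffer="moaoxlpo" (len 8), cursors c1@1 c2@3 c3@7, authorship .1.2...3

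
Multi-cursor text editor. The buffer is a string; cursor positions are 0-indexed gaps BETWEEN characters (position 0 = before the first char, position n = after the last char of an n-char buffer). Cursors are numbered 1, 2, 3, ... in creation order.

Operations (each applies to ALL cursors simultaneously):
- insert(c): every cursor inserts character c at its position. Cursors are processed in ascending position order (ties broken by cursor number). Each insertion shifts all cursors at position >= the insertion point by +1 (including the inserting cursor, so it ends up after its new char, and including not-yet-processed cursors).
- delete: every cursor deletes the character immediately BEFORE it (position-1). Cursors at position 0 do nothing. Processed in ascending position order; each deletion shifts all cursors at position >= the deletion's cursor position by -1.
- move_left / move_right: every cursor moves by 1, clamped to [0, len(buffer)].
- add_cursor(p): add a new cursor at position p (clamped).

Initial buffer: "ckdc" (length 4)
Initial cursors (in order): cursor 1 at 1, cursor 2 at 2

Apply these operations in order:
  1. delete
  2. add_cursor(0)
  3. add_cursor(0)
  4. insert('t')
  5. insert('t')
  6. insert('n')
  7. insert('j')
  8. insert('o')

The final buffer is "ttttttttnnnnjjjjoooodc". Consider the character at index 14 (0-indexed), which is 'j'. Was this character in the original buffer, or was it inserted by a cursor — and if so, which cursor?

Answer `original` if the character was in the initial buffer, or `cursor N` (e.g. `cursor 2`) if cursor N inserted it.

After op 1 (delete): buffer="dc" (len 2), cursors c1@0 c2@0, authorship ..
After op 2 (add_cursor(0)): buffer="dc" (len 2), cursors c1@0 c2@0 c3@0, authorship ..
After op 3 (add_cursor(0)): buffer="dc" (len 2), cursors c1@0 c2@0 c3@0 c4@0, authorship ..
After op 4 (insert('t')): buffer="ttttdc" (len 6), cursors c1@4 c2@4 c3@4 c4@4, authorship 1234..
After op 5 (insert('t')): buffer="ttttttttdc" (len 10), cursors c1@8 c2@8 c3@8 c4@8, authorship 12341234..
After op 6 (insert('n')): buffer="ttttttttnnnndc" (len 14), cursors c1@12 c2@12 c3@12 c4@12, authorship 123412341234..
After op 7 (insert('j')): buffer="ttttttttnnnnjjjjdc" (len 18), cursors c1@16 c2@16 c3@16 c4@16, authorship 1234123412341234..
After op 8 (insert('o')): buffer="ttttttttnnnnjjjjoooodc" (len 22), cursors c1@20 c2@20 c3@20 c4@20, authorship 12341234123412341234..
Authorship (.=original, N=cursor N): 1 2 3 4 1 2 3 4 1 2 3 4 1 2 3 4 1 2 3 4 . .
Index 14: author = 3

Answer: cursor 3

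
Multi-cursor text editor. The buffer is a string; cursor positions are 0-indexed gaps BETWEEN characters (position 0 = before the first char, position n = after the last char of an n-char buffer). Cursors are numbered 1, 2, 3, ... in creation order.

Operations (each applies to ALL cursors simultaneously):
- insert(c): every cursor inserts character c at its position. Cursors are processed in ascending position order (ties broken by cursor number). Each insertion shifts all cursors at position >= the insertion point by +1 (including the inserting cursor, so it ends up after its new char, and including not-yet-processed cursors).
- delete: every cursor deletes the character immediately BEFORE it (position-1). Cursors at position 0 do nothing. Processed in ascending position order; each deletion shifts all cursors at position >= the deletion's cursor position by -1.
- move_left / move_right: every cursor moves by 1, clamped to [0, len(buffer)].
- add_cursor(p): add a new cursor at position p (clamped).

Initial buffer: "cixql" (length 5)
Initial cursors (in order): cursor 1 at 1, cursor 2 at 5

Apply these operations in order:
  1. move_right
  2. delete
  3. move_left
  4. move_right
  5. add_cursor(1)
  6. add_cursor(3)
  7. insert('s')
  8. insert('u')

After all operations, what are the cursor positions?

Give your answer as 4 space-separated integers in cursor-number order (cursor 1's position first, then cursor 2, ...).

Answer: 5 11 5 11

Derivation:
After op 1 (move_right): buffer="cixql" (len 5), cursors c1@2 c2@5, authorship .....
After op 2 (delete): buffer="cxq" (len 3), cursors c1@1 c2@3, authorship ...
After op 3 (move_left): buffer="cxq" (len 3), cursors c1@0 c2@2, authorship ...
After op 4 (move_right): buffer="cxq" (len 3), cursors c1@1 c2@3, authorship ...
After op 5 (add_cursor(1)): buffer="cxq" (len 3), cursors c1@1 c3@1 c2@3, authorship ...
After op 6 (add_cursor(3)): buffer="cxq" (len 3), cursors c1@1 c3@1 c2@3 c4@3, authorship ...
After op 7 (insert('s')): buffer="cssxqss" (len 7), cursors c1@3 c3@3 c2@7 c4@7, authorship .13..24
After op 8 (insert('u')): buffer="cssuuxqssuu" (len 11), cursors c1@5 c3@5 c2@11 c4@11, authorship .1313..2424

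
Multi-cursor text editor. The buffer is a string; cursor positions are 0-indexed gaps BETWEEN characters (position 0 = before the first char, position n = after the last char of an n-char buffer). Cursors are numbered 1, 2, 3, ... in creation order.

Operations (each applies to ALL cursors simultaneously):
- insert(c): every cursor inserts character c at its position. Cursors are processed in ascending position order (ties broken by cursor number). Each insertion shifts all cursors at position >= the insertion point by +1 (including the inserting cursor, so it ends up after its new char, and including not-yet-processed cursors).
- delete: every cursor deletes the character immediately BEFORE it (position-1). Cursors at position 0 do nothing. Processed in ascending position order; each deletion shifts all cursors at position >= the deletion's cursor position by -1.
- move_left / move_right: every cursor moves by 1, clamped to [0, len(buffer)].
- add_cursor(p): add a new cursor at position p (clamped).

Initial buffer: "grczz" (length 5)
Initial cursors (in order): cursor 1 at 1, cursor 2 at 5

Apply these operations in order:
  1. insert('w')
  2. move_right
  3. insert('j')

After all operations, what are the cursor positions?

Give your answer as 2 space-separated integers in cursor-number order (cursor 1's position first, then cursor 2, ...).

Answer: 4 9

Derivation:
After op 1 (insert('w')): buffer="gwrczzw" (len 7), cursors c1@2 c2@7, authorship .1....2
After op 2 (move_right): buffer="gwrczzw" (len 7), cursors c1@3 c2@7, authorship .1....2
After op 3 (insert('j')): buffer="gwrjczzwj" (len 9), cursors c1@4 c2@9, authorship .1.1...22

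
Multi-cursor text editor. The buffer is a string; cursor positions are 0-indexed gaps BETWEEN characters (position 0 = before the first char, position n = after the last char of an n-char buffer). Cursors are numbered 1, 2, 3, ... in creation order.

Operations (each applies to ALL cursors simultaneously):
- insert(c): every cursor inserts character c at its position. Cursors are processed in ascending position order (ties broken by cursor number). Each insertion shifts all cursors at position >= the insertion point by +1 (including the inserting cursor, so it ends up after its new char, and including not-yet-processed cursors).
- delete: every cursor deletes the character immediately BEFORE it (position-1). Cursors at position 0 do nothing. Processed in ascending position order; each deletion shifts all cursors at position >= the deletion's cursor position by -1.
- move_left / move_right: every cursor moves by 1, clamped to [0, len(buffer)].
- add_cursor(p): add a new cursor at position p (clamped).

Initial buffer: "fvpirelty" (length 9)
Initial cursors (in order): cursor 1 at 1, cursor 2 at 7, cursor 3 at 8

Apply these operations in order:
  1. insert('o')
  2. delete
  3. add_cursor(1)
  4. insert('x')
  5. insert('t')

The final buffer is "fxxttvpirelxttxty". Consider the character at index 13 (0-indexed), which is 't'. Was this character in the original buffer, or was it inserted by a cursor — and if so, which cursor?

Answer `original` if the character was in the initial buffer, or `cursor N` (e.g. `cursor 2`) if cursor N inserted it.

Answer: original

Derivation:
After op 1 (insert('o')): buffer="fovpirelotoy" (len 12), cursors c1@2 c2@9 c3@11, authorship .1......2.3.
After op 2 (delete): buffer="fvpirelty" (len 9), cursors c1@1 c2@7 c3@8, authorship .........
After op 3 (add_cursor(1)): buffer="fvpirelty" (len 9), cursors c1@1 c4@1 c2@7 c3@8, authorship .........
After op 4 (insert('x')): buffer="fxxvpirelxtxy" (len 13), cursors c1@3 c4@3 c2@10 c3@12, authorship .14......2.3.
After op 5 (insert('t')): buffer="fxxttvpirelxttxty" (len 17), cursors c1@5 c4@5 c2@13 c3@16, authorship .1414......22.33.
Authorship (.=original, N=cursor N): . 1 4 1 4 . . . . . . 2 2 . 3 3 .
Index 13: author = original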